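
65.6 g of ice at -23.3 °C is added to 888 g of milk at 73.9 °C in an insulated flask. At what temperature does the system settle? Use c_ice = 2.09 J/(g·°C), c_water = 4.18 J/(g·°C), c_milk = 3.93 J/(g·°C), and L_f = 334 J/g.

T_f ≈ 61.8 °C

Net heat exchanged in the isolated system is zero:
ice -23.3→0 °C: 65.6·2.09·23.3 = 3194.5; latent heat to melt: 65.6·334 = 21910; warm the meltwater: 274.21 T; milk: 3489.8(T − 73.9)
3764 T = 257899 − 25105 = 232794
T ≈ 61.85 °C — above 0 °C, consistent with complete melting.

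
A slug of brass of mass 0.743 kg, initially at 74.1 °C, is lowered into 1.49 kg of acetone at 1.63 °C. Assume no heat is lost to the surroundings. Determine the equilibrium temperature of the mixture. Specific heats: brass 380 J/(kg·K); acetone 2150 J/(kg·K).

Conservation of energy gives ΣQ = 0:
0.743·380·(T − 74.1) + 1.49·2150·(T − 1.63) = 0
(282.34 + 3203.5) T = 282.34·74.1 + 3203.5·1.63
T ≈ 7.50 °C

T_f ≈ 7.5 °C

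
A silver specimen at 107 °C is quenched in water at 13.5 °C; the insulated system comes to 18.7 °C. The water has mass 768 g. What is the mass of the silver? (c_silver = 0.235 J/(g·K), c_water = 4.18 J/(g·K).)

|Q_silver| = |Q_water|:
m×0.235×(107 − 18.7) = 768×4.18×(18.7 − 13.5)
20.75 m = 16693  ⇒  m ≈ 804.5 g

m ≈ 804 g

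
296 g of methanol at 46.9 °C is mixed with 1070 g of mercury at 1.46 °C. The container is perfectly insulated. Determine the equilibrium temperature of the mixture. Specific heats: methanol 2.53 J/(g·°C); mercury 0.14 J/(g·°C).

T_f ≈ 39.3 °C

Taking heat into each body as positive, Σ m c ΔT = 0:
296·2.53·(T − 46.9) + 1070·0.14·(T − 1.46) = 0
(748.88 + 149.8) T = 748.88·46.9 + 149.8·1.46
T = 35341 / 898.68 = 39.3 °C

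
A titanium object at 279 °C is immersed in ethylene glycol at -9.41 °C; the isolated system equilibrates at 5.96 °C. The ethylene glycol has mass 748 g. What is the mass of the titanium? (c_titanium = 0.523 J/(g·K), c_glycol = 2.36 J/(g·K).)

Energy conservation, ΣQ = 0:
m·0.523·(5.96 − 279) + 748·2.36·(5.96 − (-9.41)) = 0
-142.8 m = -27132
m = -27132/-142.8 ≈ 190 g

m ≈ 190 g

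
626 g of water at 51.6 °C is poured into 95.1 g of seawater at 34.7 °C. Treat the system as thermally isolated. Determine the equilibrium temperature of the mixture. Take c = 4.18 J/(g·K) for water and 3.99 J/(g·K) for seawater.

With ΣQ=0 the equilibrium temperature is the m·c-weighted mean:
T_f = (2616.7*51.6 + 379.45*34.7) / (2616.7 + 379.45)
    = 148188 / 2996.1 ≈ 49.46 °C

T_f ≈ 49.5 °C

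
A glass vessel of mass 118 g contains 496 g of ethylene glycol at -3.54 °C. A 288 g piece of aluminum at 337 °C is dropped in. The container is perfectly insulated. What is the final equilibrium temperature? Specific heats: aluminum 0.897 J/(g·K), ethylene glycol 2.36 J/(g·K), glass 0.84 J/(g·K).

T_f ≈ 54.0 °C

T_f = Σ m_i c_i T_i / Σ m_i c_i:
T_f = (258.34·337 + 1170.6·(-3.54) + 99.12·(-3.54)) / (258.34 + 1170.6 + 99.12)
    = 82565 / 1528 ≈ 54.03 °C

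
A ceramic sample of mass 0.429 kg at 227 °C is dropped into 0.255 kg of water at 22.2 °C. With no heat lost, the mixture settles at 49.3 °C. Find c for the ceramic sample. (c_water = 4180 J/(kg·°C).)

Net heat exchanged in the isolated system is zero:
0.429·c·(49.3 − 227) + 0.255·4180·(49.3 − 22.2) = 0
-76.23 c = -28886
c = -28886/-76.23 ≈ 378.9 J/(kg·°C)

c ≈ 379 J/(kg·°C)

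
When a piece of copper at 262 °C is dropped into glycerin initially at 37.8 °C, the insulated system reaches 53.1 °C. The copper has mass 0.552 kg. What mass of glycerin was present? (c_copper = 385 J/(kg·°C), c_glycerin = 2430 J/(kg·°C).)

Conservation of energy gives ΣQ = 0:
0.552×385×(53.1 − 262) + m×2430×(53.1 − 37.8) = 0
37179 m = 44395
m = 44395/37179 ≈ 1.194 kg

m ≈ 1.19 kg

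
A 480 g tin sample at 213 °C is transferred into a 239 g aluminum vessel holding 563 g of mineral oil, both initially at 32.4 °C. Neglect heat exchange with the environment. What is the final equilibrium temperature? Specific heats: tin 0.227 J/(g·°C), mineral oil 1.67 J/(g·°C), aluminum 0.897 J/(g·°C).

T_f ≈ 48.0 °C

Conservation of energy gives ΣQ = 0:
480×0.227×(T − 213) + 563×1.67×(T − 32.4) + 239×0.897×(T − 32.4) = 0
108.96(T − 213) + 940.21(T − 32.4) + 214.38(T − 32.4) = 0
1263.6 T = 60617
T = 60617/1263.6 ≈ 47.97 °C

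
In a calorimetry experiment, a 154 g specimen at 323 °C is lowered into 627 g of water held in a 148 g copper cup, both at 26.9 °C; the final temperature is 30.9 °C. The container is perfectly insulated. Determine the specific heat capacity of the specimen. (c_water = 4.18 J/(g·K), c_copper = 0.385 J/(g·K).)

c ≈ 0.238 J/(g·K)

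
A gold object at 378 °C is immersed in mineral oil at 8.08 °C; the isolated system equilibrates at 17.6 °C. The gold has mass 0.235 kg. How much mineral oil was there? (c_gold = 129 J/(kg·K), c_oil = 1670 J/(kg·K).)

Let T be the final temperature. ΣQ_i = 0:
0.235×129×(17.6 − 378) + m×1670×(17.6 − 8.08) = 0
15898 m = 10926
m = 10926/15898 ≈ 0.6872 kg

m ≈ 0.687 kg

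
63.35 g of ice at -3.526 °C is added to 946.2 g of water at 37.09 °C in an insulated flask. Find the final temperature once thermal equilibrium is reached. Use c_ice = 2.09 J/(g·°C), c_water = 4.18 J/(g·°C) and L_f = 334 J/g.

T_f ≈ 29.6 °C

Net heat exchanged in the isolated system is zero:
warm ice to 0 °C: 63.35×2.09×(0 − (-3.526)) = 466.85
  fusion: m_ice L_f = 63.35×334 = 21159
  meltwater 0→T: 63.35×4.18×T = 264.8 T
  water: 3955.1(T − 37.09)
4219.9 T = 146695 − 21626 = 125070
T ≈ 29.64 °C. Since T > 0 °C, the all-ice-melts assumption holds.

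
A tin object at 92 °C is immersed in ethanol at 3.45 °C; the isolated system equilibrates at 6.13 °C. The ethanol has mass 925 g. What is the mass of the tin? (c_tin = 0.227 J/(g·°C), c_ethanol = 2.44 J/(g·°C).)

m ≈ 310 g

|Q_tin| = |Q_ethanol|:
m·0.227·(92 − 6.13) = 925·2.44·(6.13 − 3.45)
19.49 m = 6048.8  ⇒  m ≈ 310.3 g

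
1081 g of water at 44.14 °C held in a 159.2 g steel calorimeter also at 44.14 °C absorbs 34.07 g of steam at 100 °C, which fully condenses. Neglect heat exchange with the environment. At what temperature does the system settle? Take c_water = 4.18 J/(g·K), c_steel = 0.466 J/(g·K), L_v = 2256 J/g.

T_f ≈ 62.1 °C

Sum of m c ΔT and latent-heat terms is zero:
latent heat released on condensation: 34.07×2256 = 76862; condensate cools 100→T: 34.07×4.18×(T − 100) = 142.41(T − 100); original water: 4518.6(T − 44.14); steel cup: 159.2×0.466×(T − 44.14) = 74.19(T − 44.14)
4735.2 T = 76862 + 14241 + 202725 = 293828
T ≈ 62.05 °C, under the boiling point, so the assumption holds.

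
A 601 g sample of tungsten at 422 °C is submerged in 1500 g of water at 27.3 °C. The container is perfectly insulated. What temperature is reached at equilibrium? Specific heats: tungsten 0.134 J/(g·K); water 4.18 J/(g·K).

Heat gained plus heat lost sum to zero:
601*0.134*(T − 422) + 1500*4.18*(T − 27.3) = 0
80.53(T − 422) + 6270(T − 27.3) = 0
(80.53 + 6270) T = 80.53*422 + 6270*27.3
T = 205156/6350.5 ≈ 32.31 °C

T_f ≈ 32.3 °C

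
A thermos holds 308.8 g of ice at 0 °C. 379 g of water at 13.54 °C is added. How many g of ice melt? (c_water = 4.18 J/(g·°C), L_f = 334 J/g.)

m_melted ≈ 64.2 g

Heat available from the water dropping to 0 °C: 379·4.18·13.54 = 21450 J.
Fully melting the ice requires m_ice L_f = 308.8·334 = 103139 J.
21450 J < 103139 J, so only part of the ice melts and the system sits at 0 °C.
m_melt = 21450 / L_f = 64.22 g.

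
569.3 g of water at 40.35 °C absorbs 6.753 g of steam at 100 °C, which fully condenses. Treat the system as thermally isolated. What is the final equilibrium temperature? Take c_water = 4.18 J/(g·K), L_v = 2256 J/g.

T_f ≈ 47.4 °C

Heat gained plus heat lost sum to zero:
steam→water at 100 °C releases m L_v = 6.753·2256 = 15235; condensed water 100 °C→T: 28.23(T − 100); original water: 2379.7(T − 40.35)
2407.9 T = 15235 + 2822.8 + 96020 = 114077
T ≈ 47.38 °C (< 100 °C, so full condensation is consistent).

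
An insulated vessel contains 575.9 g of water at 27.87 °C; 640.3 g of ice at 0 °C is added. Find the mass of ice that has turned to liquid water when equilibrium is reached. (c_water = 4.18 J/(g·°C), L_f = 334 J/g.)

m_melted ≈ 201 g

Water can give up m c ΔT = 575.9×4.18×27.87 = 67090 J before reaching 0 °C.
To melt every bit of ice: 640.3×334 = 213860 J.
That's not enough to melt it all — equilibrium is at 0 °C with ice remaining.
m_melt = 67090 / L_f = 200.9 g.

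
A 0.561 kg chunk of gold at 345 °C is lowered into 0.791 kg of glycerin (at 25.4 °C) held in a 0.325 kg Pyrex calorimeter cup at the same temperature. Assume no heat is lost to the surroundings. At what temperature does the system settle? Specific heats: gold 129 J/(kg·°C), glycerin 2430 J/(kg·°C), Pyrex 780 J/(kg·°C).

Net heat exchanged in the isolated system is zero:
0.561*129*(T − 345) + 0.791*2430*(T − 25.4) + 0.325*780*(T − 25.4) = 0
72.37(T − 345) + 1922.1(T − 25.4) + 253.5(T − 25.4) = 0
(72.37 + 1922.1 + 253.5) T = 72.37*345 + 1922.1*25.4 + 253.5*25.4
T = 80228 / 2248 = 35.7 °C

T_f ≈ 35.7 °C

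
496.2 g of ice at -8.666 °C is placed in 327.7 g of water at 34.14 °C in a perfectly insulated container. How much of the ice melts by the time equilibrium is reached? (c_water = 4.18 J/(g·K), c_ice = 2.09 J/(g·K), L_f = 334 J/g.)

Heat available from the water dropping to 0 °C: 327.7·4.18·34.14 = 46764 J.
Of that, 496.2·2.09·8.666 = 8987.1 J goes to bring the ice to 0 °C, leaving 37777 J.
To melt every bit of ice: 496.2·334 = 165731 J.
Since 37777 < 165731 J, not all the ice melts; equilibrium is at 0 °C.
m_melted·334 = 37777  ⇒  m_melted ≈ 113.1 g.

m_melted ≈ 113 g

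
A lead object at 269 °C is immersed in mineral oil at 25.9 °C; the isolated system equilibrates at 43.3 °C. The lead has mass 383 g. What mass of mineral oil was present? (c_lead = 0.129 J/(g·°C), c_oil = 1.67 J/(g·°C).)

m ≈ 384 g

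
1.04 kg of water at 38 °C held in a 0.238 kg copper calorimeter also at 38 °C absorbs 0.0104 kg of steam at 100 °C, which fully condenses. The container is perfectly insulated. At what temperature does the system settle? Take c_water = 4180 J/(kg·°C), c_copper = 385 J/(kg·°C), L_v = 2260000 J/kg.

Energy conservation, ΣQ = 0:
latent heat released on condensation: 0.0104·2260000 = 23504; condensed water 100 °C→T: 43.47(T − 100); original water: 4347.2(T − 38); copper cup: 0.238·385·(T − 38) = 91.63(T − 38)
4482.3 T = 23504 + 4347.2 + 168676 = 196527
T ≈ 43.85 °C — below 100 °C, confirming all the steam condensed.

T_f ≈ 43.8 °C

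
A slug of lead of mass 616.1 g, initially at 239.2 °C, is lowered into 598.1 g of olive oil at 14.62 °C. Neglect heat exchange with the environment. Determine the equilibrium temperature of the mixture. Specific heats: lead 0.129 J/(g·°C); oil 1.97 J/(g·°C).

T_f ≈ 28.8 °C

Energy conservation, ΣQ = 0:
616.1·0.129·(T − 239.2) + 598.1·1.97·(T − 14.62) = 0
(79.48 + 1178.3) T = 79.48·239.2 + 1178.3·14.62
T ≈ 28.81 °C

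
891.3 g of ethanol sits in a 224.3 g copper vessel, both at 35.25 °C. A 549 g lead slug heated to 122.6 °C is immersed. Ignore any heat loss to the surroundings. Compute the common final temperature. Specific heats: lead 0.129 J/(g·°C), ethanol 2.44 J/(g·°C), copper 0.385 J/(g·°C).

Setting the total heat transfer to zero:
549×0.129×(T − 122.6) + 891.3×2.44×(T − 35.25) + 224.3×0.385×(T − 35.25) = 0
(70.82 + 2174.8 + 86.36) T = 70.82×122.6 + 2174.8×35.25 + 86.36×35.25
T = 88387 / 2331.9 = 37.9 °C

T_f ≈ 37.9 °C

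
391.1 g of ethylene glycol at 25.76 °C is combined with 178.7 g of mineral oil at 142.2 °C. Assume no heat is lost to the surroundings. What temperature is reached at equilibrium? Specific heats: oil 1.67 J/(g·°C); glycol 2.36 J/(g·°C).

T_f ≈ 54.2 °C

Net heat exchanged in the isolated system is zero:
178.7×1.67×(T − 142.2) + 391.1×2.36×(T − 25.76) = 0
298.43(T − 142.2) + 923(T − 25.76) = 0
1221.4 T = 66213
T ≈ 54.21 °C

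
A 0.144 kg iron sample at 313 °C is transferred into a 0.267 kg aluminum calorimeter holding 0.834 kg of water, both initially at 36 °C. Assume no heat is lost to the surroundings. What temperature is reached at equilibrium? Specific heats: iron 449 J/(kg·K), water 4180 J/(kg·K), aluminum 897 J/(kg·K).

Heat gained plus heat lost sum to zero:
0.144×449×(T − 313) + 0.834×4180×(T − 36) + 0.267×897×(T − 36) = 0
64.66(T − 313) + 3486.1(T − 36) + 239.5(T − 36) = 0
(64.66 + 3486.1 + 239.5) T = 64.66×313 + 3486.1×36 + 239.5×36
T ≈ 40.73 °C

T_f ≈ 40.7 °C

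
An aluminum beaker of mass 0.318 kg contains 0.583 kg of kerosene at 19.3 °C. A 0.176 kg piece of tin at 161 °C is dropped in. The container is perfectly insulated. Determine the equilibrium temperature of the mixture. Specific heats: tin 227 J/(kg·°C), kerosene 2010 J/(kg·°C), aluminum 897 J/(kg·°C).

T_f ≈ 23.1 °C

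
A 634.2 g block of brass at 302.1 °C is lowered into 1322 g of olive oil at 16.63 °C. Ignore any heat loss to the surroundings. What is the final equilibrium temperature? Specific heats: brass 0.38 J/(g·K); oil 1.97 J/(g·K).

T_f ≈ 40.8 °C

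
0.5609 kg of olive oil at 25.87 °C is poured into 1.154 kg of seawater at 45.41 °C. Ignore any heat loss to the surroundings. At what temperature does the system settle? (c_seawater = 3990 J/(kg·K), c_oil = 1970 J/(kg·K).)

T_f ≈ 41.6 °C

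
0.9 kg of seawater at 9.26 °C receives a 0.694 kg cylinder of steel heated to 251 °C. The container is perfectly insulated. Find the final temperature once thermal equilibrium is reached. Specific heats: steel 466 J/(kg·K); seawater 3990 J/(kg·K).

T_f ≈ 29.2 °C

T_f = Σ m_i c_i T_i / Σ m_i c_i:
T_f = (323.4×251 + 3591×9.26) / (323.4 + 3591)
    = 114427 / 3914.4 ≈ 29.23 °C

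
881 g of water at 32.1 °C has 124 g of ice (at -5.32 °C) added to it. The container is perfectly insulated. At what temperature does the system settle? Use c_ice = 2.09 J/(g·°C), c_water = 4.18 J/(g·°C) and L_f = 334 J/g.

Let T be the final temperature. ΣQ_i = 0:
ice -5.32→0 °C: 124·2.09·5.32 = 1378.7; melt ice: 124·334 = 41416; meltwater 0→T: 124·4.18·T = 518.32 T; water cools: 881·4.18·(T − 32.1) = 3682.6(T − 32.1)
4200.9 T = 118211 − 42795 = 75416
T ≈ 17.95 °C — above 0 °C, consistent with complete melting.

T_f ≈ 18.0 °C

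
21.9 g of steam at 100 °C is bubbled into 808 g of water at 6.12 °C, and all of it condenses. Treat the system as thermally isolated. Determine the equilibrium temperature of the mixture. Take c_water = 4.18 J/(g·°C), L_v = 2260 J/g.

T_f ≈ 22.9 °C

Let T be the final temperature. ΣQ_i = 0:
latent heat released on condensation: 21.9·2260 = 49494
  condensed water 100 °C→T: 91.54(T − 100)
  original water: 3377.4(T − 6.12)
3469 T = 49494 + 9154.2 + 20670 = 79318
T ≈ 22.86 °C (< 100 °C, so full condensation is consistent).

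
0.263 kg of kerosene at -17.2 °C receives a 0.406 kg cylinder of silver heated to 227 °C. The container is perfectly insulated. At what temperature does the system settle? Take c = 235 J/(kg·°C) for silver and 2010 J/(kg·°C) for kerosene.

Conservation of energy gives ΣQ = 0:
0.406·235·(T − 227) + 0.263·2010·(T − (-17.2)) = 0
(95.41 + 528.63) T = 95.41·227 + 528.63·(-17.2)
T = 12566 / 624.04 = 20.1 °C

T_f ≈ 20.1 °C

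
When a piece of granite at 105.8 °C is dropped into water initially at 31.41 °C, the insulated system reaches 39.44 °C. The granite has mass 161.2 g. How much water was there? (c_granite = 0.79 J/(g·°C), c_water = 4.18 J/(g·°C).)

m ≈ 252 g

Heat lost by the granite = heat gained by the water:
161.2·0.79·(105.8 − 39.44) = m·4.18·(39.44 − 31.41)
33.57 m = 8450.8  ⇒  m ≈ 251.8 g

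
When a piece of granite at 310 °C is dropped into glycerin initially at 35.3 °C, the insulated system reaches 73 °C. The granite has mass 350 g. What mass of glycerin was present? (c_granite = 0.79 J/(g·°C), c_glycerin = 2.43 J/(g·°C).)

m ≈ 715 g

|Q_granite| = |Q_glycerin|:
350×0.79×(310 − 73) = m×2.43×(73 − 35.3)
91.61 m = 65530  ⇒  m ≈ 715.3 g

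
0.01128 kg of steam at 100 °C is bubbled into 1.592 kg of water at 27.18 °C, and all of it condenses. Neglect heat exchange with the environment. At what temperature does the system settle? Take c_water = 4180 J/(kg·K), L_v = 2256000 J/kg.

T_f ≈ 31.5 °C

Net heat exchanged in the isolated system is zero:
latent heat released on condensation: 0.01128×2256000 = 25448; condensate cools 100→T: 0.01128×4180×(T − 100) = 47.15(T − 100); water warms: 1.592×4180×(T − 27.18) = 6654.6(T − 27.18)
6701.7 T = 25448 + 4715 + 180871 = 211034
T ≈ 31.49 °C (< 100 °C, so full condensation is consistent).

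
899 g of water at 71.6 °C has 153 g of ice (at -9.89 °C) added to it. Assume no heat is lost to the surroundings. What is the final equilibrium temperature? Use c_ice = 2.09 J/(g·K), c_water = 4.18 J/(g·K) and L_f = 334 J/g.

Taking heat into each body as positive, Σ m c ΔT = 0:
ice -9.89→0 °C: 153×2.09×9.89 = 3162.5; latent heat to melt: 153×334 = 51102; meltwater 0→T: 153×4.18×T = 639.54 T; water: 3757.8(T − 71.6)
4397.4 T = 269060 − 54265 = 214795
T ≈ 48.85 °C. Since T > 0 °C, the all-ice-melts assumption holds.

T_f ≈ 48.8 °C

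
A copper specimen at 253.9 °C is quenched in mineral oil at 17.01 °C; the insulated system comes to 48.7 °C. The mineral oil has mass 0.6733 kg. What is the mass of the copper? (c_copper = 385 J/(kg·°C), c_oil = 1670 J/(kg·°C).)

Heat lost by the copper = heat gained by the oil:
m×385×(253.9 − 48.7) = 0.6733×1670×(48.7 − 17.01)
79002 m = 35633  ⇒  m ≈ 0.451 kg

m ≈ 0.451 kg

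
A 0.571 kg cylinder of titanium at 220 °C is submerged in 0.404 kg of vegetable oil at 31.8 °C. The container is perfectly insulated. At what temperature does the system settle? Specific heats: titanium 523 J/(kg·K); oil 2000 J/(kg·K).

Set heat shed by the hot body equal to heat absorbed by the cold body:
0.571*523*(220 − T) = 0.404*2000*(T − 31.8)
298.63(220 − T) = 808(T − 31.8)
1106.6 T = 91394  ⇒  T ≈ 82.59 °C

T_f ≈ 82.6 °C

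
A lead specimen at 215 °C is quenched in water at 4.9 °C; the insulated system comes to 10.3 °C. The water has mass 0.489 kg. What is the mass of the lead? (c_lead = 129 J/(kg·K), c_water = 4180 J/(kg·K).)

Heat gained plus heat lost sum to zero:
m×129×(10.3 − 215) + 0.489×4180×(10.3 − 4.9) = 0
-26406 m = -11038
m = -11038/-26406 ≈ 0.418 kg

m ≈ 0.418 kg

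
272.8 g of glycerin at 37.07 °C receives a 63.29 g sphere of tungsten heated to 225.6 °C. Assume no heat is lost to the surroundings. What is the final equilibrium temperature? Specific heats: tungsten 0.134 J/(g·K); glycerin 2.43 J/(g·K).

With ΣQ=0 the equilibrium temperature is the m·c-weighted mean:
T_f = (8.481*225.6 + 662.9*37.07) / (8.481 + 662.9)
    = 26487 / 671.38 ≈ 39.45 °C

T_f ≈ 39.5 °C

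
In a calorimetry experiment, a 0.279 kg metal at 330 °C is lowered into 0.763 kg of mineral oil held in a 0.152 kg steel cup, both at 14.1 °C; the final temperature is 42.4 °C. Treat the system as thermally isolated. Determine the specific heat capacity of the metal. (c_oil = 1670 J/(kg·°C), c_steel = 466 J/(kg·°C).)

c ≈ 474 J/(kg·°C)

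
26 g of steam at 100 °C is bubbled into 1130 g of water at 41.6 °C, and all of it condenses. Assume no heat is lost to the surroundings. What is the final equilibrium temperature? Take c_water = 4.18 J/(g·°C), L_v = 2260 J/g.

T_f ≈ 55.1 °C

Let T be the final temperature. ΣQ_i = 0:
latent heat released on condensation: 26·2260 = 58760; condensed water 100 °C→T: 108.68(T − 100); original water: 4723.4(T − 41.6)
4832.1 T = 58760 + 10868 + 196493 = 266121
T ≈ 55.07 °C — below 100 °C, confirming all the steam condensed.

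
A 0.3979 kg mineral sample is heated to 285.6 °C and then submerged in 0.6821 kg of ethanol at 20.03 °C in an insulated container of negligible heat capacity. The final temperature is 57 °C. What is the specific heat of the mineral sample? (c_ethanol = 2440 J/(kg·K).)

c ≈ 676 J/(kg·K)

m_s c (T_s − T_f) = m_ethanol c_ethanol (T_f − T_0):
0.3979×c×(285.6 − 57) = 0.6821×2440×(57 − 20.03)
90.96 c = 61530  ⇒  c ≈ 676.5 J/(kg·K)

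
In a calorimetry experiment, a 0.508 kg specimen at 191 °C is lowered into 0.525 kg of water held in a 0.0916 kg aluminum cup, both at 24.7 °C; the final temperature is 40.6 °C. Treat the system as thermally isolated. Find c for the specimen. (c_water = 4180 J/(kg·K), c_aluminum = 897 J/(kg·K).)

Let T be the final temperature. ΣQ_i = 0:
0.508×c×(40.6 − 191) + 0.525×4180×(40.6 − 24.7) + 0.0916×897×(40.6 − 24.7) = 0
-76.4 c = -36199
c = -36199/-76.4 ≈ 473.8 J/(kg·K)

c ≈ 474 J/(kg·K)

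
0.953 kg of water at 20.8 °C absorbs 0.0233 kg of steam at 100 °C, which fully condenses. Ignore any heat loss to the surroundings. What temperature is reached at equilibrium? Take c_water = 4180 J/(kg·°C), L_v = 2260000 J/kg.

T_f ≈ 35.6 °C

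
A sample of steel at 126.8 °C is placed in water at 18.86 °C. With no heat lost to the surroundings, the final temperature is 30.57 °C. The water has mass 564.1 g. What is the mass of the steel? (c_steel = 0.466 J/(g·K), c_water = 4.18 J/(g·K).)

Heat gained plus heat lost sum to zero:
m·0.466·(30.57 − 126.8) + 564.1·4.18·(30.57 − 18.86) = 0
-44.84 m = -27611
m = -27611/-44.84 ≈ 615.7 g

m ≈ 616 g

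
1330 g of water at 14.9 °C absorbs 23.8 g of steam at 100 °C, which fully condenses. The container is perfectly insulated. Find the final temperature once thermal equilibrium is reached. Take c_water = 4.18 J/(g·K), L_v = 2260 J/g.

Energy balance with sensible and latent terms:
latent heat released on condensation: 23.8·2260 = 53788
  condensate cools 100→T: 23.8·4.18·(T − 100) = 99.48(T − 100)
  original water: 5559.4(T − 14.9)
5658.9 T = 53788 + 9948.4 + 82835 = 146571
T ≈ 25.90 °C (< 100 °C, so full condensation is consistent).

T_f ≈ 25.9 °C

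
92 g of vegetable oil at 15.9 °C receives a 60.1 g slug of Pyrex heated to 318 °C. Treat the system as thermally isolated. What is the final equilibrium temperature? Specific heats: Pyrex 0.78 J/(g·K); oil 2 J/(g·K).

T_f ≈ 77.2 °C

Net heat exchanged in the isolated system is zero:
60.1×0.78×(T − 318) + 92×2×(T − 15.9) = 0
46.88(T − 318) + 184(T − 15.9) = 0
230.88 T = 17833
T = 17833 / 230.88 = 77.2 °C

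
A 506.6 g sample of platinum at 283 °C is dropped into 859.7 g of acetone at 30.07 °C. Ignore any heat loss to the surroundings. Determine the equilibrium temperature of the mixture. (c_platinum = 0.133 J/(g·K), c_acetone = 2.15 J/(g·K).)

T_f ≈ 39.0 °C

Set heat shed by the hot body equal to heat absorbed by the cold body:
506.6×0.133×(283 − T) = 859.7×2.15×(T − 30.07)
67.38(283 − T) = 1848.4(T − 30.07)
1915.7 T = 74648  ⇒  T ≈ 38.97 °C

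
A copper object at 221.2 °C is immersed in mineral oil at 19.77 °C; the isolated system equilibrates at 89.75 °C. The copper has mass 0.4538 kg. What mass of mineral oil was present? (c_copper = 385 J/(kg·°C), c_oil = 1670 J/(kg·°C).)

m ≈ 0.197 kg

Heat lost by the copper = heat gained by the oil:
0.4538·385·(221.2 − 89.75) = m·1670·(89.75 − 19.77)
116867 m = 22966  ⇒  m ≈ 0.1965 kg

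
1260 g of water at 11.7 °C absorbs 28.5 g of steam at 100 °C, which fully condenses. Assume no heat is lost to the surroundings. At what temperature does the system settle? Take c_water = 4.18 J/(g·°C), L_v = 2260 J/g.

T_f ≈ 25.6 °C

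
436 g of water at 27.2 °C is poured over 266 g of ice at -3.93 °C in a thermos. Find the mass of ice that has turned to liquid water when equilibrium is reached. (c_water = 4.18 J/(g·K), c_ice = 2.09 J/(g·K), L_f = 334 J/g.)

m_melted ≈ 142 g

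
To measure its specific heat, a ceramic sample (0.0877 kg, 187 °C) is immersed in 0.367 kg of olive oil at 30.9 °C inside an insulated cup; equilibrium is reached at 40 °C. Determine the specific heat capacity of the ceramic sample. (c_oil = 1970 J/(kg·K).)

Conservation of energy gives ΣQ = 0:
0.0877×c×(40 − 187) + 0.367×1970×(40 − 30.9) = 0
-12.89 c = -6579.2
c = -6579.2/-12.89 ≈ 510.3 J/(kg·K)

c ≈ 510 J/(kg·K)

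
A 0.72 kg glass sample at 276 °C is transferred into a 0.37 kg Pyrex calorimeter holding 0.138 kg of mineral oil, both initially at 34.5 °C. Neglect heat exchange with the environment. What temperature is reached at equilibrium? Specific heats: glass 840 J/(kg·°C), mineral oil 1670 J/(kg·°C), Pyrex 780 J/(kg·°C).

T_f ≈ 164.5 °C

Energy conservation, ΣQ = 0:
0.72×840×(T − 276) + 0.138×1670×(T − 34.5) + 0.37×780×(T − 34.5) = 0
1123.9 T = 184832
T = 184832 / 1123.9 = 164 °C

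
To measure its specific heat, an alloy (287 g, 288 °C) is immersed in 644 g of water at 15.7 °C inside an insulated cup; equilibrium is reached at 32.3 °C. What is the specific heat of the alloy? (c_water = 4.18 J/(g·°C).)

c ≈ 0.609 J/(g·°C)

Conservation of energy gives ΣQ = 0:
287·c·(32.3 − 288) + 644·4.18·(32.3 − 15.7) = 0
-73386 c = -44686
c = -44686/-73386 ≈ 0.6089 J/(g·°C)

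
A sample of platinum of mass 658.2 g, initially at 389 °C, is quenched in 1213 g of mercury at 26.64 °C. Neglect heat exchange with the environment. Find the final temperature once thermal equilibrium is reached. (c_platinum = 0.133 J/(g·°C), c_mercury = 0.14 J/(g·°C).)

Let T be the final temperature. ΣQ_i = 0:
658.2×0.133×(T − 389) + 1213×0.14×(T − 26.64) = 0
257.36 T = 38577
T ≈ 149.90 °C

T_f ≈ 149.9 °C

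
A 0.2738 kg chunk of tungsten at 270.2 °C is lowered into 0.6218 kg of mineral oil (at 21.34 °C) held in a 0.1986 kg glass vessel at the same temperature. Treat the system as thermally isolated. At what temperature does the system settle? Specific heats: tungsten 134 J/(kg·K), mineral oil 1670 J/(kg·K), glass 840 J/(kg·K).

T_f ≈ 28.7 °C

Heat gained plus heat lost sum to zero:
0.2738·134·(T − 270.2) + 0.6218·1670·(T − 21.34) + 0.1986·840·(T − 21.34) = 0
36.69(T − 270.2) + 1038.4(T − 21.34) + 166.82(T − 21.34) = 0
1241.9 T = 35633
T = 35633/1241.9 ≈ 28.69 °C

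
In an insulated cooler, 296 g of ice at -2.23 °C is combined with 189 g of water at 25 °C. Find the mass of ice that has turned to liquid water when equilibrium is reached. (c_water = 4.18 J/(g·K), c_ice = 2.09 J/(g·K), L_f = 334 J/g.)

m_melted ≈ 55 g

Cooling the water to 0 °C releases 189×4.18×25 = 19750 J.
Warming the ice to 0 °C takes 296×2.09×2.23 = 1379.6 J, leaving 18371 J for melting.
To melt every bit of ice: 296×334 = 98864 J.
18371 J < 98864 J, so only part of the ice melts and the system sits at 0 °C.
m_melted×334 = 18371  ⇒  m_melted ≈ 55 g.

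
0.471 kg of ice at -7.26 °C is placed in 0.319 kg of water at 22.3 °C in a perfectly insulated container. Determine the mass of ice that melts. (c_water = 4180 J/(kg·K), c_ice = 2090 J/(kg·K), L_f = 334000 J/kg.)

Cooling the water to 0 °C releases 0.319×4180×22.3 = 29735 J.
Warming the ice to 0 °C takes 0.471×2090×7.26 = 7146.7 J, leaving 22589 J for melting.
To melt every bit of ice: 0.471×334000 = 157314 J.
22589 J < 157314 J, so only part of the ice melts and the system sits at 0 °C.
m_melt = 22589 / L_f = 0.06763 kg.

m_melted ≈ 0.0676 kg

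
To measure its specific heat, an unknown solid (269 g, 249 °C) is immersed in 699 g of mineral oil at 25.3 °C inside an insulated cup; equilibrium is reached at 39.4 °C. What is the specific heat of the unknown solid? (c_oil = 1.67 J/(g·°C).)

m_s c (T_s − T_f) = m_oil c_oil (T_f − T_0):
269×c×(249 − 39.4) = 699×1.67×(39.4 − 25.3)
56382 c = 16459  ⇒  c ≈ 0.2919 J/(g·°C)

c ≈ 0.292 J/(g·°C)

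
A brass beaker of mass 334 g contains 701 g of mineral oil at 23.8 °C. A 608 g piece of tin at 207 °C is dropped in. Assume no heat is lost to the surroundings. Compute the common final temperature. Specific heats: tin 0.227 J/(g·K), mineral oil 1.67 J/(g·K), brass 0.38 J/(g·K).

T_f ≈ 41.4 °C

Taking heat into each body as positive, Σ m c ΔT = 0:
608·0.227·(T − 207) + 701·1.67·(T − 23.8) + 334·0.38·(T − 23.8) = 0
138.02(T − 207) + 1170.7(T − 23.8) + 126.92(T − 23.8) = 0
1435.6 T = 59452
T = 59452 / 1435.6 = 41.4 °C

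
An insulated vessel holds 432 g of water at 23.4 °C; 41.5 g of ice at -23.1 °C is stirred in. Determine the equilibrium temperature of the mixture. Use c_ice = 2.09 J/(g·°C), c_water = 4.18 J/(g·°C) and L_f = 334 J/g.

Heat gained plus heat lost sum to zero:
ice -23.1→0 °C: 41.5×2.09×23.1 = 2003.6
  melt ice: 41.5×334 = 13861
  meltwater 0→T: 41.5×4.18×T = 173.47 T
  water: 1805.8(T − 23.4)
1979.2 T = 42255 − 15865 = 26390
T ≈ 13.33 °C — above 0 °C, consistent with complete melting.

T_f ≈ 13.3 °C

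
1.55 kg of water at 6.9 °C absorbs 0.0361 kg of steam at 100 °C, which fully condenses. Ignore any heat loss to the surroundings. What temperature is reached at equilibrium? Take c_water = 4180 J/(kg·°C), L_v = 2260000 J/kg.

Heat gained plus heat lost sum to zero:
condense steam: −0.0361×2260000 = −81586; condensed water 100 °C→T: 150.9(T − 100); water warms: 1.55×4180×(T − 6.9) = 6479(T − 6.9)
6629.9 T = 81586 + 15090 + 44705 = 141381
T ≈ 21.32 °C, under the boiling point, so the assumption holds.

T_f ≈ 21.3 °C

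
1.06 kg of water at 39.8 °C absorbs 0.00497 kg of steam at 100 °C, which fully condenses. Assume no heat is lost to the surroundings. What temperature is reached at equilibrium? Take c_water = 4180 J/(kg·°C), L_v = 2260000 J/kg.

T_f ≈ 42.6 °C

Energy conservation, ΣQ = 0:
steam→water at 100 °C releases m L_v = 0.00497·2260000 = 11232
  condensate cools 100→T: 0.00497·4180·(T − 100) = 20.77(T − 100)
  original water: 4430.8(T − 39.8)
4451.6 T = 11232 + 2077.5 + 176346 = 189656
T ≈ 42.60 °C (< 100 °C, so full condensation is consistent).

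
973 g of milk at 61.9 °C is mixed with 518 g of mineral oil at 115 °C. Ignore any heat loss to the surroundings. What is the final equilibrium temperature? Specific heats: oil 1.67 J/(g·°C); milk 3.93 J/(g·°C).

T_f ≈ 71.7 °C

Heat gained plus heat lost sum to zero:
518·1.67·(T − 115) + 973·3.93·(T − 61.9) = 0
865.06(T − 115) + 3823.9(T − 61.9) = 0
(865.06 + 3823.9) T = 865.06·115 + 3823.9·61.9
T = 336181 / 4689 = 71.7 °C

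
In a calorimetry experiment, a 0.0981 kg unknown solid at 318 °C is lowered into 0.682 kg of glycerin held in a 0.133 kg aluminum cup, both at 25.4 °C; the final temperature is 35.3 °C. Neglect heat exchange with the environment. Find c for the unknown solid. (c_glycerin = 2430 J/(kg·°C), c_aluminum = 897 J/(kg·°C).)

c ≈ 634 J/(kg·°C)

Energy conservation, ΣQ = 0:
0.0981×c×(35.3 − 318) + 0.682×2430×(35.3 − 25.4) + 0.133×897×(35.3 − 25.4) = 0
-27.73 c = -17588
c = -17588/-27.73 ≈ 634.2 J/(kg·°C)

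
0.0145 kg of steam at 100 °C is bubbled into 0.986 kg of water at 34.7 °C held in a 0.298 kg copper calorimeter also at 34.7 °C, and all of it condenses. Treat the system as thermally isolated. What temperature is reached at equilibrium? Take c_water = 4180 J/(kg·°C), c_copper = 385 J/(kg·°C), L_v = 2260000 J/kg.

T_f ≈ 43.2 °C

Net heat exchanged in the isolated system is zero:
steam→water at 100 °C releases m L_v = 0.0145×2260000 = 32770; condensate cools 100→T: 0.0145×4180×(T − 100) = 60.61(T − 100); water warms: 0.986×4180×(T − 34.7) = 4121.5(T − 34.7); copper cup: 0.298×385×(T − 34.7) = 114.73(T − 34.7)
4296.8 T = 32770 + 6061 + 146996 = 185827
T ≈ 43.25 °C (< 100 °C, so full condensation is consistent).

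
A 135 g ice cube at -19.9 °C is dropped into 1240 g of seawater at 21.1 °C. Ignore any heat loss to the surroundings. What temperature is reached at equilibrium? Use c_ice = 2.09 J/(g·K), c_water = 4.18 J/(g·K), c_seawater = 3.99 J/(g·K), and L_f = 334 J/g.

T_f ≈ 9.7 °C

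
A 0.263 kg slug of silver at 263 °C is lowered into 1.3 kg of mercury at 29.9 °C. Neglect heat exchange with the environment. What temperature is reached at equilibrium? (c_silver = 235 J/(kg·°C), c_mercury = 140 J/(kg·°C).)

T_f is the heat-capacity-weighted average of the initial temperatures:
T_f = (61.8·263 + 182·29.9) / (61.8 + 182)
    = 21697 / 243.81 ≈ 88.99 °C

T_f ≈ 89.0 °C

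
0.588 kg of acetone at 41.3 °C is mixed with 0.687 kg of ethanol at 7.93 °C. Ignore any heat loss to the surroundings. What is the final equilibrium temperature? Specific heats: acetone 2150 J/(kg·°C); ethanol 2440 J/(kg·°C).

Setting the total heat transfer to zero:
0.588·2150·(T − 41.3) + 0.687·2440·(T − 7.93) = 0
(1264.2 + 1676.3) T = 1264.2·41.3 + 1676.3·7.93
T = 65504 / 2940.5 = 22.3 °C

T_f ≈ 22.3 °C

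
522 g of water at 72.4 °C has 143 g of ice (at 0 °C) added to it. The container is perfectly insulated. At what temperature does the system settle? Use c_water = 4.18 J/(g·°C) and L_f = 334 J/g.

Taking heat into each body as positive, Σ m c ΔT = 0:
fusion: m_ice L_f = 143·334 = 47762; meltwater 0→T: 143·4.18·T = 597.74 T; water: 2182(T − 72.4)
2779.7 T = 157974 − 47762 = 110212
T ≈ 39.65 °C — above 0 °C, consistent with complete melting.

T_f ≈ 39.6 °C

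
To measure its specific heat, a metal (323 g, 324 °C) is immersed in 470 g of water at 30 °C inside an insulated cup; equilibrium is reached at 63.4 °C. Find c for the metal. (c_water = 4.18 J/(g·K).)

c ≈ 0.78 J/(g·K)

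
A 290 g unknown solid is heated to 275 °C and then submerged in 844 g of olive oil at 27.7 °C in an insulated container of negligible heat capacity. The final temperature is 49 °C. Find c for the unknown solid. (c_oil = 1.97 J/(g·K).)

m_s c (T_s − T_f) = m_oil c_oil (T_f − T_0):
290·c·(275 − 49) = 844·1.97·(49 − 27.7)
65540 c = 35415  ⇒  c ≈ 0.5404 J/(g·K)

c ≈ 0.54 J/(g·K)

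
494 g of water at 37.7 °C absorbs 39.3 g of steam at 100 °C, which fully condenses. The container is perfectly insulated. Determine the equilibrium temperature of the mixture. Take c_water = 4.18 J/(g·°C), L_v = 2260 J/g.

T_f ≈ 82.1 °C

Sum of m c ΔT and latent-heat terms is zero:
steam→water at 100 °C releases m L_v = 39.3×2260 = 88818; condensed water 100 °C→T: 164.27(T − 100); original water: 2064.9(T − 37.7)
2229.2 T = 88818 + 16427 + 77847 = 183093
T ≈ 82.13 °C — below 100 °C, confirming all the steam condensed.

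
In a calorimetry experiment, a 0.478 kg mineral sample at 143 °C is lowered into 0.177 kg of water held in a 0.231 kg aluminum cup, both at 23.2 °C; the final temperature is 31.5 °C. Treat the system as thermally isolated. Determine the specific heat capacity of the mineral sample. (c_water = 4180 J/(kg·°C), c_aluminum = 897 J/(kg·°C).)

Conservation of energy gives ΣQ = 0:
0.478·c·(31.5 − 143) + 0.177·4180·(31.5 − 23.2) + 0.231·897·(31.5 − 23.2) = 0
-53.3 c = -7860.7
c = -7860.7/-53.3 ≈ 147.5 J/(kg·°C)

c ≈ 147 J/(kg·°C)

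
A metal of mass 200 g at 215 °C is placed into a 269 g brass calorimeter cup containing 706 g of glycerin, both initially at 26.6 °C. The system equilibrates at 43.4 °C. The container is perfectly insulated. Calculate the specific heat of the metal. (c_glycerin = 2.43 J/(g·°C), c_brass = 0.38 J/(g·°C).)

Energy conservation, ΣQ = 0:
200·c·(43.4 − 215) + 706·2.43·(43.4 − 26.6) + 269·0.38·(43.4 − 26.6) = 0
-34320 c = -30539
c = -30539/-34320 ≈ 0.8898 J/(g·°C)

c ≈ 0.89 J/(g·°C)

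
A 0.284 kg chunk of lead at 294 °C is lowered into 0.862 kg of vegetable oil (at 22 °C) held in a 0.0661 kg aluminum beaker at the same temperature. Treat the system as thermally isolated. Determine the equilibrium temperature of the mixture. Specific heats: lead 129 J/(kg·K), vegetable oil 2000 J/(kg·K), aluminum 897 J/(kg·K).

Net heat exchanged in the isolated system is zero:
0.284×129×(T − 294) + 0.862×2000×(T − 22) + 0.0661×897×(T − 22) = 0
36.64(T − 294) + 1724(T − 22) + 59.29(T − 22) = 0
1819.9 T = 50003
T = 50003 / 1819.9 = 27.5 °C

T_f ≈ 27.5 °C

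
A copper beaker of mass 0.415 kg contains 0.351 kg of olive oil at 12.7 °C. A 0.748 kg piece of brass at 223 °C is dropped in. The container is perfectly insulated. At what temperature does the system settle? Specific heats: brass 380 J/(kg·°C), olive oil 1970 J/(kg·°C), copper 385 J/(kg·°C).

With ΣQ=0 the equilibrium temperature is the m·c-weighted mean:
T_f = (284.24*223 + 691.47*12.7 + 159.78*12.7) / (284.24 + 691.47 + 159.78)
    = 74196 / 1135.5 ≈ 65.34 °C

T_f ≈ 65.3 °C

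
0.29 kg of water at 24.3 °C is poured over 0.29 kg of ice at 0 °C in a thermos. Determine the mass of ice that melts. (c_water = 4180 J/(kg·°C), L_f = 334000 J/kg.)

Cooling the water to 0 °C releases 0.29·4180·24.3 = 29456 J.
Melting all 0.29 kg of ice would need 0.29·334000 = 96860 J.
29456 J < 96860 J, so only part of the ice melts and the system sits at 0 °C.
m_melted·334000 = 29456  ⇒  m_melted ≈ 0.08819 kg.

m_melted ≈ 0.0882 kg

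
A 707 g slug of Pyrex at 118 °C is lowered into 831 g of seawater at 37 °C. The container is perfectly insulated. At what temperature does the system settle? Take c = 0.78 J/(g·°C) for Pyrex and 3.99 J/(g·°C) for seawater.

Set heat shed by the hot body equal to heat absorbed by the cold body:
707*0.78*(118 − T) = 831*3.99*(T − 37)
551.46(118 − T) = 3315.7(T − 37)
3867.2 T = 187753  ⇒  T ≈ 48.55 °C

T_f ≈ 48.6 °C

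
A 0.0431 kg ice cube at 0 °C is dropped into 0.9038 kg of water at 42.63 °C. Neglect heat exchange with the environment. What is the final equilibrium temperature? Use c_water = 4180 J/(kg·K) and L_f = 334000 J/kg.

Sum of m c ΔT and latent-heat terms is zero:
latent heat to melt: 0.0431·334000 = 14395; meltwater 0→T: 0.0431·4180·T = 180.16 T; water: 3777.9(T − 42.63)
3958 T = 161051 − 14395 = 146656
T ≈ 37.05 °C (positive, so assuming full melt was valid).

T_f ≈ 37.1 °C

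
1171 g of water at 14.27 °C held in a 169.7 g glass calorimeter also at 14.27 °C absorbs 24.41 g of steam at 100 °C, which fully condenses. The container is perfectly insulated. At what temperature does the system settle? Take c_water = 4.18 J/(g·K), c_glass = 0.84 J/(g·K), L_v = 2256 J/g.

Setting the total heat transfer to zero:
condense steam: −24.41·2256 = −55069
  condensed water 100 °C→T: 102.03(T − 100)
  water warms: 1171·4.18·(T − 14.27) = 4894.8(T − 14.27)
  glass cup: 169.7·0.84·(T − 14.27) = 142.55(T − 14.27)
5139.4 T = 55069 + 10203 + 71883 = 137155
T ≈ 26.69 °C (< 100 °C, so full condensation is consistent).

T_f ≈ 26.7 °C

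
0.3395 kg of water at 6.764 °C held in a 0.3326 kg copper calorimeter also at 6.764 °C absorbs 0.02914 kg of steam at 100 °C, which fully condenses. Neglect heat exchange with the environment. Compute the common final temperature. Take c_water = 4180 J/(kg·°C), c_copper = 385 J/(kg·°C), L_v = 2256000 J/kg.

T_f ≈ 53.0 °C

Setting the total heat transfer to zero:
condense steam: −0.02914·2256000 = −65740
  condensed water 100 °C→T: 121.81(T − 100)
  water warms: 0.3395·4180·(T − 6.764) = 1419.1(T − 6.764)
  copper cup: 0.3326·385·(T − 6.764) = 128.05(T − 6.764)
1669 T = 65740 + 12181 + 10465 = 88385
T ≈ 52.96 °C (< 100 °C, so full condensation is consistent).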